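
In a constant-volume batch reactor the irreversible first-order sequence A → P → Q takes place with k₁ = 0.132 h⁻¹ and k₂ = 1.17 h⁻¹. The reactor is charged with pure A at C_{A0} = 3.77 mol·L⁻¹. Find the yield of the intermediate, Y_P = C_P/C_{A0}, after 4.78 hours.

For first-order series with pure A initially, C_P(t) = k₁C_{A0}/(k₂−k₁)·(e^(−k₁t) − e^(−k₂t)).
e^(−k₁t) = e^(−0.132×4.78) = e^(−0.6310) = 0.5321; e^(−k₂t) = e^(−5.593) = 0.003725.
C_P = 0.132×3.77/(1.17−0.132) × (0.5321−0.003725) = 0.4794×0.5284 = 0.2533 mol·L⁻¹.
Y_P = C_P/C_{A0} = 0.2533/3.77 = 0.0672.

0.0672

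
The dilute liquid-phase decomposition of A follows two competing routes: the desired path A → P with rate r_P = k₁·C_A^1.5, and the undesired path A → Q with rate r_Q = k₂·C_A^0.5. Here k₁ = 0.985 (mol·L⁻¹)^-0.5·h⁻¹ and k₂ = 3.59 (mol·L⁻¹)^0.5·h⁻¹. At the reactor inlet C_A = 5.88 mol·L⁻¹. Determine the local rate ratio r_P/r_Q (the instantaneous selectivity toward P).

S_{P/Q} = r_P/r_Q = (k₁·C_A^1.5)/(k₂·C_A^0.5) = (k₁/k₂)·C_A.
= (0.985×5.880^1.5) / (3.59×5.880^0.5) = 14.04/8.705 = 1.61.

1.61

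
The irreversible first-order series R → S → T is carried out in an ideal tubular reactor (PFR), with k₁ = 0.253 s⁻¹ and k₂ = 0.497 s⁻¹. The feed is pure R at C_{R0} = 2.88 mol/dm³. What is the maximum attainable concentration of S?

At the optimum, C_{S,max}/C_{R0} = (k₁/k₂)^[k₂/(k₂−k₁)].
= (0.253/0.497)^(0.497/(0.497−0.253)) = (0.5091)^(2.037) = 0.2528.
C_{S,max} = 0.2528×2.88 = 0.728 mol/dm³.

0.728 mol/dm³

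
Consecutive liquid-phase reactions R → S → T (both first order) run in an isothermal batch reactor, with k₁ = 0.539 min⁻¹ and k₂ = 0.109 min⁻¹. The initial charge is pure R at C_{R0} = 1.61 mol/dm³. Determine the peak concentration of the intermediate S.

For a first-order series the maximum intermediate yield is C_{S,max}/C_{R0} = (k₁/k₂)^[k₂/(k₂−k₁)].
= (0.539/0.109)^(0.109/(0.109−0.539)) = (4.945)^(-0.2535) = 0.6669.
C_{S,max} = 0.6669×1.61 = 1.07 mol/dm³.

1.07 mol/dm³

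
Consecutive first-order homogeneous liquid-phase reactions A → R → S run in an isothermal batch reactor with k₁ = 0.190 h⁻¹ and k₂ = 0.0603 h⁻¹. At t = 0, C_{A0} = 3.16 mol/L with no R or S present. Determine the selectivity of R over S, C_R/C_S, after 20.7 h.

0.666

For first-order series with pure A initially, C_R(t) = k₁C_{A0}/(k₂−k₁)·(e^(−k₁t) − e^(−k₂t)).
e^(−k₁t) = e^(−0.190×20.7) = e^(−3.933) = 0.01958; e^(−k₂t) = e^(−1.248) = 0.2870.
C_R = 0.190×3.16/(0.0603−0.190) × (0.01958−0.2870) = (-4.629)×(-0.2674) = 1.238 mol/L.
C_A = C_{A0}e^(−k₁t) = 0.06189 mol/L, so C_S = C_{A0}−C_A−C_R = 1.860 mol/L; C_R/C_S = 0.666.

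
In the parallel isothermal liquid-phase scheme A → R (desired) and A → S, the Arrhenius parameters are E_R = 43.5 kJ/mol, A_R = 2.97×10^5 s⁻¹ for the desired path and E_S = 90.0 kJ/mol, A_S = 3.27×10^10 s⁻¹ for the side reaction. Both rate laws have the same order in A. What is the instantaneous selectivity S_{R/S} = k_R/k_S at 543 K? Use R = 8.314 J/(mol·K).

k_R/k_S = (A_R/A_S)·exp[−(E_R−E_S)/(RT)] = (A_R/A_S)·exp[(E_S−E_R)/(RT)].
(E_S−E_R)/(RT) = (90.0−43.5)×10³/(8.314×543) = 46500/4515 = 10.30.
k_R/k_S = (2.97×10^5/3.27×10^10)·exp(10.30) = 9.083×10^-6 × 29737 = 0.270.
Since E_R < E_S, lowering the temperature improves selectivity toward R.

0.270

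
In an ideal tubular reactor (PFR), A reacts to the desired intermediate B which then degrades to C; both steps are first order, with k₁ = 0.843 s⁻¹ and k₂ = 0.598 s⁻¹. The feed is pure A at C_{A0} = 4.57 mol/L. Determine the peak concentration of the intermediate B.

1.98 mol/L

For a first-order series the maximum intermediate yield is C_{B,max}/C_{A0} = (k₁/k₂)^[k₂/(k₂−k₁)].
= (0.843/0.598)^(0.598/(0.598−0.843)) = (1.410)^(-2.441) = 0.4325.
C_{B,max} = 0.4325×4.57 = 1.98 mol/L.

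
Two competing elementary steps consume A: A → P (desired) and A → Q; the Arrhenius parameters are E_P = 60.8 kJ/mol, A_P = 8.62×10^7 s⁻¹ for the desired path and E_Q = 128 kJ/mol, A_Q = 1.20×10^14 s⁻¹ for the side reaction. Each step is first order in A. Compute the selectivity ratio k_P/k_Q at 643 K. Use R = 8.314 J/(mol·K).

Since both paths have the same order in A, the concentration cancels and S_{P/Q} = k_P/k_Q = (A_P/A_Q)·exp[(E_Q−E_P)/(RT)].
(E_Q−E_P)/(RT) = (128−60.8)×10³/(8.314×643) = 67200/5346 = 12.57.
k_P/k_Q = (8.62×10^7/1.20×10^14)·exp(12.57) = 7.183×10^-7 × 2.879×10^5 = 0.207.
Since E_P < E_Q, lowering the temperature improves selectivity toward P.

0.207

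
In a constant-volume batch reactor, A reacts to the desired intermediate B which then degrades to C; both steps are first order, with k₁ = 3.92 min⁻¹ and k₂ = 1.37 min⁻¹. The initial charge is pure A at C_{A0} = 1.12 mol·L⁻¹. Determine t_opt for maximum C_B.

The intermediate peaks when r₁ = r₂, i.e. k₁e^(−k₁t) = k₂e^(−k₂t), giving t_opt = ln(k₂/k₁)/(k₂−k₁).
= ln(1.37/3.92)/(1.37−3.92) = ln(0.3495)/-2.550 = -1.051/-2.550 = 0.412 min.

0.412 min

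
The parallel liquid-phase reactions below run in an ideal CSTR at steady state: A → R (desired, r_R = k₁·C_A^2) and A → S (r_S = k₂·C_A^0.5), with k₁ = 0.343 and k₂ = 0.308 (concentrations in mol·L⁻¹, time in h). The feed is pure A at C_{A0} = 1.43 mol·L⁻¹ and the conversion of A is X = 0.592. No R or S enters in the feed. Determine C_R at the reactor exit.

Exit C_A = C_{A0}(1−X) = 1.43×0.408 = 0.5834 mol·L⁻¹.
Rates in a CSTR are evaluated at the outlet concentration: r_R = 0.343×0.5834^2 = 0.1168, r_S = 0.308×0.5834^0.5 = 0.2353.
Fraction of consumed A going to R: r_R/(r_R+r_S) = 0.3317.
C_R = 0.3317·C_{A0}·X = 0.3317×1.43×0.592 = 0.281 mol·L⁻¹.

0.281 mol·L⁻¹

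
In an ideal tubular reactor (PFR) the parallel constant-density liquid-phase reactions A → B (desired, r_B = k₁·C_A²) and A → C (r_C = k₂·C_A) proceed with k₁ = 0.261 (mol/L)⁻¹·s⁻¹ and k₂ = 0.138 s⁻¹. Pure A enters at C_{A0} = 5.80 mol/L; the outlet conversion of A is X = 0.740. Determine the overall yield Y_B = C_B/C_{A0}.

0.637

C_A = C_{A0}(1−X) = 1.508 mol/L.
Along a PFR/batch, dC_C/dC_A = −r_C/(r_B+r_C) = −k₂/(k₂+k₁·C_A).
Integrating from C_{A0} to C_A: C_C = (0.138/0.261)·ln[(0.138+0.261·5.80)/(0.138+0.261·1.51)] = 0.5287·ln(1.652/0.5316) = 0.5995 mol/L.
Then C_B = (C_{A0}−C_A) − C_C = 4.292 − 0.5995 = 3.693 mol/L.
Y_B = C_B/C_{A0} = 3.693/5.80 = 0.637.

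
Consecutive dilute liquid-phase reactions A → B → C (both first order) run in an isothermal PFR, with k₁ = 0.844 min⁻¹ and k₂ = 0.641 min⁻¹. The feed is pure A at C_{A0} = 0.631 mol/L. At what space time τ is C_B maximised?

1.36 min

The intermediate peaks when r₁ = r₂, i.e. k₁e^(−k₁τ) = k₂e^(−k₂τ), giving τ_opt = ln(k₂/k₁)/(k₂−k₁).
= ln(0.641/0.844)/(0.641−0.844) = ln(0.7595)/-0.2030 = -0.2751/-0.2030 = 1.36 min.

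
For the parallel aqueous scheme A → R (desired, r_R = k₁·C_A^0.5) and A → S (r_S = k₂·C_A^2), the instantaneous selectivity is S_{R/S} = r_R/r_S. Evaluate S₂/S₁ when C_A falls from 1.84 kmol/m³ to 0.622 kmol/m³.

S_{R/S} = (k₁/k₂)·C_A^-1.5, so S₂/S₁ = (C_{A,2}/C_{A,1})^-1.5.
= (0.622/1.84)^(-1.5) = (0.3380)^(-1.5) = 5.09.
Selectivity toward R rises as C_A falls — low-concentration operation is favoured.

5.09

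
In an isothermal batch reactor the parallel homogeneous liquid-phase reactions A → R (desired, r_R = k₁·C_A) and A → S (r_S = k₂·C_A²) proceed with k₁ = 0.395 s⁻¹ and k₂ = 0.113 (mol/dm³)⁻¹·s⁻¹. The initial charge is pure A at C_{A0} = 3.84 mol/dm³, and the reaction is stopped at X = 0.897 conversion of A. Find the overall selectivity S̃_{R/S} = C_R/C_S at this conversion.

1.80

C_A = C_{A0}(1−X) = 0.3955 mol/dm³.
Along a PFR/batch, dC_R/dC_A = −r_R/(r_R+r_S) = −k₁/(k₁+k₂·C_A).
Integrating from C_{A0} to C_A: C_R = (0.395/0.113)·ln[(0.395+0.113·3.84)/(0.395+0.113·0.396)] = 3.496·ln(0.8289/0.4397) = 2.216 mol/dm³.
C_S = (C_{A0}−C_A)−C_R = 1.228 mol/dm³; S̃_{R/S} = 2.216/1.228 = 1.80.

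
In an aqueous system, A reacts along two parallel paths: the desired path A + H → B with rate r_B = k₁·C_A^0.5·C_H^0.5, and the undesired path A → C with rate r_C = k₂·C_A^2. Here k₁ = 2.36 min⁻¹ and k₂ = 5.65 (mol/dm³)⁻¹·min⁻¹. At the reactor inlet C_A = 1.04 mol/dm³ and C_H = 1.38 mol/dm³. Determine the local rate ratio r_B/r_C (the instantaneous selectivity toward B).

0.463

S_{B/C} = r_B/r_C = (k₁·C_A^0.5·C_H^0.5)/(k₂·C_A^2) = (k₁/k₂)·C_A^-1.5·C_H^0.5.
= (2.36×1.040^0.5×1.380^0.5) / (5.65×1.040^2) = 2.827/6.111 = 0.463.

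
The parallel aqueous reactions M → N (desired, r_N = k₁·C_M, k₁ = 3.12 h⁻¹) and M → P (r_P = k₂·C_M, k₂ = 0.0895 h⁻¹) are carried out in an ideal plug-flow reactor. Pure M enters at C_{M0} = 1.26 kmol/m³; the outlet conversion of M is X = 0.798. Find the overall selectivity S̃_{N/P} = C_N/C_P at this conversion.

C_M = C_{M0}(1−X) = 0.2545 kmol/m³.
Both paths are first order in M, so the instantaneous fraction to N is constant: dC_N/d(−C_M) = k₁/(k₁+k₂) = 0.9721.
C_N = 0.9721·(C_{M0}−C_M) = 0.9721×1.005 = 0.977 kmol/m³.
C_P = (C_{M0}−C_M)−C_N = 0.02804 kmol/m³; S̃_{N/P} = 0.9774/0.02804 = 34.9.

34.9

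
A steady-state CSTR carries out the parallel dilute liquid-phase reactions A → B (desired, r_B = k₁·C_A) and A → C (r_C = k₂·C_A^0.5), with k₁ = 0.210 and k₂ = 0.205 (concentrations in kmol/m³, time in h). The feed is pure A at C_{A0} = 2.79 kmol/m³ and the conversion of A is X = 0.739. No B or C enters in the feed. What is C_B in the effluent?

Exit C_A = C_{A0}(1−X) = 2.79×0.261 = 0.7282 kmol/m³.
Rates in a CSTR are evaluated at the outlet concentration: r_B = 0.210×0.7282 = 0.1529, r_C = 0.205×0.7282^0.5 = 0.1749.
Fraction of consumed A going to B: r_B/(r_B+r_C) = 0.4664.
C_B = 0.4664·C_{A0}·X = 0.4664×2.79×0.739 = 0.962 kmol/m³.

0.962 kmol/m³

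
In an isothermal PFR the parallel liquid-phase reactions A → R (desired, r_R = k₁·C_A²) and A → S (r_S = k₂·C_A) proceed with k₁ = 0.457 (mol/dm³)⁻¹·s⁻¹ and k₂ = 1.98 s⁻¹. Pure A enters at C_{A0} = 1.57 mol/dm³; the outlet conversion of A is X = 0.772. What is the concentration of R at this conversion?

0.216 mol/dm³

C_A = C_{A0}(1−X) = 0.3580 mol/dm³.
Along a PFR/batch, dC_S/dC_A = −r_S/(r_R+r_S) = −k₂/(k₂+k₁·C_A).
Integrating from C_{A0} to C_A: C_S = (1.98/0.457)·ln[(1.98+0.457·1.57)/(1.98+0.457·0.358)] = 4.333·ln(2.697/2.144) = 0.9958 mol/dm³.
Then C_R = (C_{A0}−C_A) − C_S = 1.212 − 0.9958 = 0.2162 mol/dm³.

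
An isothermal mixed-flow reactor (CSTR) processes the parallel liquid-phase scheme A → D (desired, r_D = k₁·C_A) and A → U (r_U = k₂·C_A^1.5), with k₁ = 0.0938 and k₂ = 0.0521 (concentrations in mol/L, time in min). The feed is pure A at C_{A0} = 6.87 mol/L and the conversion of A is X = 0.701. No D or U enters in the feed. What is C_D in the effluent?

2.68 mol/L

Exit C_A = C_{A0}(1−X) = 6.87×0.299 = 2.054 mol/L.
Rates in a CSTR are evaluated at the outlet concentration: r_D = 0.0938×2.054 = 0.1927, r_U = 0.0521×2.054^1.5 = 0.1534.
Fraction of consumed A going to D: r_D/(r_D+r_U) = 0.5568.
C_D = 0.5568·C_{A0}·X = 0.5568×6.87×0.701 = 2.68 mol/L.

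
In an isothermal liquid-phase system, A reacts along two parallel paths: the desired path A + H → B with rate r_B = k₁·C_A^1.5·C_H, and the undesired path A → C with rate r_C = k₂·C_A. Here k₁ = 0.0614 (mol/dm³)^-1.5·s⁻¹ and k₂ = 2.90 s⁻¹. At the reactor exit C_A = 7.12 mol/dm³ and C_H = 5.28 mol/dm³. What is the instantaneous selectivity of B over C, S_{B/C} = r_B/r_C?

0.298

S_{B/C} = r_B/r_C = (k₁·C_A^1.5·C_H)/(k₂·C_A) = (k₁/k₂)·C_A^0.5·C_H.
= (0.0614×7.120^1.5×5.280) / (2.90×7.120) = 6.159/20.65 = 0.298.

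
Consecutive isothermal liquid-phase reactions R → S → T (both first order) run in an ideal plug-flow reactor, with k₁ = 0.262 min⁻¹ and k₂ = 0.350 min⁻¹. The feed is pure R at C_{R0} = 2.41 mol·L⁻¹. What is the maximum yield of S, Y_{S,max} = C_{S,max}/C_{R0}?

0.316

At the optimum, C_{S,max}/C_{R0} = (k₁/k₂)^[k₂/(k₂−k₁)].
= (0.262/0.350)^(0.350/(0.350−0.262)) = (0.7486)^(3.977) = 0.3161.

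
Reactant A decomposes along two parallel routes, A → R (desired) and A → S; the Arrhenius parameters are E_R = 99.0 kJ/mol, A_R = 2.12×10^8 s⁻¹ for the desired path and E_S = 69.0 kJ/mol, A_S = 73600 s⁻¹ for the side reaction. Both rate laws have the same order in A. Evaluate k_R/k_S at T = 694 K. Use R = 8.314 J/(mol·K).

k_R/k_S = (A_R/A_S)·exp[−(E_R−E_S)/(RT)] = (A_R/A_S)·exp[(E_S−E_R)/(RT)].
(E_S−E_R)/(RT) = (69.0−99.0)×10³/(8.314×694) = -30000/5770 = -5.199.
k_R/k_S = (2.12×10^8/73600)·exp(-5.199) = 2880 × 0.005520 = 15.9.
Since E_R > E_S, raising the temperature improves selectivity toward R.

15.9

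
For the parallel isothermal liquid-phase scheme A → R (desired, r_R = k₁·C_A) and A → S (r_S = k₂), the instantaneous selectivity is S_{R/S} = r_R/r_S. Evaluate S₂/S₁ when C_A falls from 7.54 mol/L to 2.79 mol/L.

0.370

S_{R/S} = (k₁/k₂)·C_A, so S₂/S₁ = (C_{A,2}/C_{A,1}).
= 2.79/7.54 = 0.370.
Selectivity toward R falls as C_A falls — high-concentration operation is favoured.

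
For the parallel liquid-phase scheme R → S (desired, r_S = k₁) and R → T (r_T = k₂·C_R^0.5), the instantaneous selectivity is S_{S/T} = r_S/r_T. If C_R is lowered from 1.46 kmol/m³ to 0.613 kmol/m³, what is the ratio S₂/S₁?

1.54

S_{S/T} = (k₁/k₂)·C_R^-0.5, so S₂/S₁ = (C_{R,2}/C_{R,1})^-0.5.
= (0.613/1.46)^(-0.5) = (0.4199)^(-0.5) = 1.54.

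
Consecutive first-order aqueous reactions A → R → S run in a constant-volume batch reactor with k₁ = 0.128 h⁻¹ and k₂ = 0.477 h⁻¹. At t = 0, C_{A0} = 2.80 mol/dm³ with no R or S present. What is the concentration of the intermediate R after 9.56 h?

0.291 mol/dm³

Solving the coupled first-order balances gives C_R(t) = [k₁/(k₂−k₁)]·C_{A0}·(e^(−k₁t) − e^(−k₂t)).
e^(−k₁t) = e^(−0.128×9.56) = e^(−1.224) = 0.2941; e^(−k₂t) = e^(−4.560) = 0.01046.
C_R = 0.128×2.80/(0.477−0.128) × (0.2941−0.01046) = 1.027×0.2837 = 0.2913 mol/dm³.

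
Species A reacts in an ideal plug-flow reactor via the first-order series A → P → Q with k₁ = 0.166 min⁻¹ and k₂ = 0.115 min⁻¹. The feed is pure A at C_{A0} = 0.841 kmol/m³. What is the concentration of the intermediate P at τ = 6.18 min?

The intermediate concentration in a first-order A→B→C sequence is C_P = k₁C_{A0}(e^(−k₁τ) − e^(−k₂τ))/(k₂−k₁).
e^(−k₁τ) = e^(−0.166×6.18) = e^(−1.026) = 0.3585; e^(−k₂τ) = e^(−0.7107) = 0.4913.
C_P = 0.166×0.841/(0.115−0.166) × (0.3585−0.4913) = (-2.737)×(-0.1328) = 0.3636 kmol/m³.

0.364 kmol/m³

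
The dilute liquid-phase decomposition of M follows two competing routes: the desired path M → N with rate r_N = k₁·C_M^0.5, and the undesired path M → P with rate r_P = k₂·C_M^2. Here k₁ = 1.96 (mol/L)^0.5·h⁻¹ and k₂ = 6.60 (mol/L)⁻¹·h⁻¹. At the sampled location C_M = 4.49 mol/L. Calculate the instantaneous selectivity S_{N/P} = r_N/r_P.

0.0312

S_{N/P} = r_N/r_P = (k₁·C_M^0.5)/(k₂·C_M^2) = (k₁/k₂)·C_M^-1.5.
= (1.96×4.490^0.5) / (6.60×4.490^2) = 4.153/133.1 = 0.0312.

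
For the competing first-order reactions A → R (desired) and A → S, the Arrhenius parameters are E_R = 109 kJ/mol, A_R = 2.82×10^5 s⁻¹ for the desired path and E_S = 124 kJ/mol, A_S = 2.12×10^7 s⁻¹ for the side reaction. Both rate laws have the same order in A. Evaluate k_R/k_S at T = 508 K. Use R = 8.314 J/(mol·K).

k_R/k_S = (A_R/A_S)·exp[−(E_R−E_S)/(RT)] = (A_R/A_S)·exp[(E_S−E_R)/(RT)].
(E_S−E_R)/(RT) = (124−109)×10³/(8.314×508) = 15000/4224 = 3.552.
k_R/k_S = (2.82×10^5/2.12×10^7)·exp(3.552) = 0.01330 × 34.87 = 0.464.

0.464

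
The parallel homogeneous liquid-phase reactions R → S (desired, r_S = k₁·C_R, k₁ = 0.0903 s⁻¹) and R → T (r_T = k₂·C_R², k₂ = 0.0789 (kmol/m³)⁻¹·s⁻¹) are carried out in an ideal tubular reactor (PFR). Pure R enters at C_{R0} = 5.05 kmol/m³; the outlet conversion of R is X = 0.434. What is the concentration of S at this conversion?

C_R = C_{R0}(1−X) = 2.858 kmol/m³.
Along a PFR/batch, dC_S/dC_R = −r_S/(r_S+r_T) = −k₁/(k₁+k₂·C_R).
Integrating from C_{R0} to C_R: C_S = (0.0903/0.0789)·ln[(0.0903+0.0789·5.05)/(0.0903+0.0789·2.86)] = 1.144·ln(0.4887/0.3158) = 0.4998 kmol/m³.

0.500 kmol/m³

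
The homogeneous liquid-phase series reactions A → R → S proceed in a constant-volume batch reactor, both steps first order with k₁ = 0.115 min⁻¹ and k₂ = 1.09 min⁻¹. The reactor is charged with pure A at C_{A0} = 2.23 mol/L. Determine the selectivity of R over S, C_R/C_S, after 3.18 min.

0.342

For first-order series with pure A initially, C_R(t) = k₁C_{A0}/(k₂−k₁)·(e^(−k₁t) − e^(−k₂t)).
e^(−k₁t) = e^(−0.115×3.18) = e^(−0.3657) = 0.6937; e^(−k₂t) = e^(−3.466) = 0.03124.
C_R = 0.115×2.23/(1.09−0.115) × (0.6937−0.03124) = 0.2630×0.6625 = 0.1742 mol/L.
C_A = C_{A0}e^(−k₁t) = 1.547 mol/L, so C_S = C_{A0}−C_A−C_R = 0.5088 mol/L; C_R/C_S = 0.342.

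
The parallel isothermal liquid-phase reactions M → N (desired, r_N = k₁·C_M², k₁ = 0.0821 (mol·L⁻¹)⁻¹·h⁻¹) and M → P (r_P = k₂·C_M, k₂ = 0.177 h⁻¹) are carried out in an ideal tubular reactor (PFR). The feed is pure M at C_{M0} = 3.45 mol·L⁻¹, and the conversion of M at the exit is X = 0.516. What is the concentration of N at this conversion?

0.956 mol·L⁻¹

C_M = C_{M0}(1−X) = 1.670 mol·L⁻¹.
Along a PFR/batch, dC_P/dC_M = −r_P/(r_N+r_P) = −k₂/(k₂+k₁·C_M).
Integrating from C_{M0} to C_M: C_P = (0.177/0.0821)·ln[(0.177+0.0821·3.45)/(0.177+0.0821·1.67)] = 2.156·ln(0.4602/0.3141) = 0.8237 mol·L⁻¹.
Then C_N = (C_{M0}−C_M) − C_P = 1.780 − 0.8237 = 0.9565 mol·L⁻¹.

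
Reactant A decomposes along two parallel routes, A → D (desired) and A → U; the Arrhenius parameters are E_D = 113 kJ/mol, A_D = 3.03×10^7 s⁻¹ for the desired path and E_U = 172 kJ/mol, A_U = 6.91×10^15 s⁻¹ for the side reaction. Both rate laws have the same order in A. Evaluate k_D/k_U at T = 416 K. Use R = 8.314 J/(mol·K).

0.112

Since both paths have the same order in A, the concentration cancels and S_{D/U} = k_D/k_U = (A_D/A_U)·exp[(E_U−E_D)/(RT)].
(E_U−E_D)/(RT) = (172−113)×10³/(8.314×416) = 59000/3459 = 17.06.
k_D/k_U = (3.03×10^7/6.91×10^15)·exp(17.06) = 4.385×10^-9 × 2.562×10^7 = 0.112.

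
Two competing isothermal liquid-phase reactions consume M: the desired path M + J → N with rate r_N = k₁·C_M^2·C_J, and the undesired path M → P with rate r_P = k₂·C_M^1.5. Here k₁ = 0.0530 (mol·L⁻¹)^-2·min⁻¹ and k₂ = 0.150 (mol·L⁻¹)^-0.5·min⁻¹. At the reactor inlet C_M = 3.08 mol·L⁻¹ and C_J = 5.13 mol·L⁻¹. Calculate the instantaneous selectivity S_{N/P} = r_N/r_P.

3.18

S_{N/P} = r_N/r_P = (k₁·C_M^2·C_J)/(k₂·C_M^1.5) = (k₁/k₂)·C_M^0.5·C_J.
= (0.0530×3.080^2×5.130) / (0.150×3.080^1.5) = 2.579/0.8108 = 3.18.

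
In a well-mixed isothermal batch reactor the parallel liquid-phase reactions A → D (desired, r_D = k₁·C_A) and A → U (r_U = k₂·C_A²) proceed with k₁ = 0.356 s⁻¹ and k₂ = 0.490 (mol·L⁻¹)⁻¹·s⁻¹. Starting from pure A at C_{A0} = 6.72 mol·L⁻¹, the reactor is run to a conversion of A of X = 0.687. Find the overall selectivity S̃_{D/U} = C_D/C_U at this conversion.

C_A = C_{A0}(1−X) = 2.103 mol·L⁻¹.
Along a PFR/batch, dC_D/dC_A = −r_D/(r_D+r_U) = −k₁/(k₁+k₂·C_A).
Integrating from C_{A0} to C_A: C_D = (0.356/0.490)·ln[(0.356+0.490·6.72)/(0.356+0.490·2.10)] = 0.7265·ln(3.649/1.387) = 0.7029 mol·L⁻¹.
C_U = (C_{A0}−C_A)−C_D = 3.914 mol·L⁻¹; S̃_{D/U} = 0.7029/3.914 = 0.180.

0.180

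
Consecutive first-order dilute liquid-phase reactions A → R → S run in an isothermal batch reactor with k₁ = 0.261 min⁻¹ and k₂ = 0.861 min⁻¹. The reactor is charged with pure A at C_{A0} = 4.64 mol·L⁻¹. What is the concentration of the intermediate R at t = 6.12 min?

0.398 mol·L⁻¹

Solving the coupled first-order balances gives C_R(t) = [k₁/(k₂−k₁)]·C_{A0}·(e^(−k₁t) − e^(−k₂t)).
e^(−k₁t) = e^(−0.261×6.12) = e^(−1.597) = 0.2024; e^(−k₂t) = e^(−5.269) = 0.005147.
C_R = 0.261×4.64/(0.861−0.261) × (0.2024−0.005147) = 2.018×0.1973 = 0.3982 mol·L⁻¹.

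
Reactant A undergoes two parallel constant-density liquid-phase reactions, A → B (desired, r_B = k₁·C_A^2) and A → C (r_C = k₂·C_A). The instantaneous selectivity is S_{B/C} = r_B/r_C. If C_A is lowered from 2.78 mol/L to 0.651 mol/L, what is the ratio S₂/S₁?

S_{B/C} = (k₁/k₂)·C_A, so S₂/S₁ = (C_{A,2}/C_{A,1}).
= 0.651/2.78 = 0.234.

0.234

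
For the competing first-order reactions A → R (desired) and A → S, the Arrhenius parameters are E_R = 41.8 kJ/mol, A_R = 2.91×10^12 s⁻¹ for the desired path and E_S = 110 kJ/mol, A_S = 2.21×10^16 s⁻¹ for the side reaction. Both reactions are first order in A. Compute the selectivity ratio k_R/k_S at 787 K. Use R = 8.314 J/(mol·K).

k_R/k_S = (A_R/A_S)·exp[−(E_R−E_S)/(RT)] = (A_R/A_S)·exp[(E_S−E_R)/(RT)].
(E_S−E_R)/(RT) = (110−41.8)×10³/(8.314×787) = 68200/6543 = 10.42.
k_R/k_S = (2.91×10^12/2.21×10^16)·exp(10.42) = 1.317×10^-4 × 33630 = 4.43.
Since E_R < E_S, lowering the temperature improves selectivity toward R.

4.43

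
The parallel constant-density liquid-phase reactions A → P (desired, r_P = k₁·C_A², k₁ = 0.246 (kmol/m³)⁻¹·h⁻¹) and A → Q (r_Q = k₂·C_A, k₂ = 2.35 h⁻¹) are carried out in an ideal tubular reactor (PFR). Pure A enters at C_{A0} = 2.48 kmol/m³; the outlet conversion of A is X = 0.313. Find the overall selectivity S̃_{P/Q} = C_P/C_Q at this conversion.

0.219

C_A = C_{A0}(1−X) = 1.704 kmol/m³.
Along a PFR/batch, dC_Q/dC_A = −r_Q/(r_P+r_Q) = −k₂/(k₂+k₁·C_A).
Integrating from C_{A0} to C_A: C_Q = (2.35/0.246)·ln[(2.35+0.246·2.48)/(2.35+0.246·1.70)] = 9.553·ln(2.960/2.769) = 0.6370 kmol/m³.
Then C_P = (C_{A0}−C_A) − C_Q = 0.7762 − 0.6370 = 0.1392 kmol/m³.
S̃_{P/Q} = C_P/C_Q = 0.1392/0.6370 = 0.219.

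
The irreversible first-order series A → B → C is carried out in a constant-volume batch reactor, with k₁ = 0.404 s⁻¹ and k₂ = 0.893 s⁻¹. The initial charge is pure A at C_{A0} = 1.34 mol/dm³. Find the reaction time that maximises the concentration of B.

1.62 s

The intermediate peaks when r₁ = r₂, i.e. k₁e^(−k₁t) = k₂e^(−k₂t), giving t_opt = ln(k₂/k₁)/(k₂−k₁).
= ln(0.893/0.404)/(0.893−0.404) = ln(2.210)/0.4890 = 0.7932/0.4890 = 1.62 s.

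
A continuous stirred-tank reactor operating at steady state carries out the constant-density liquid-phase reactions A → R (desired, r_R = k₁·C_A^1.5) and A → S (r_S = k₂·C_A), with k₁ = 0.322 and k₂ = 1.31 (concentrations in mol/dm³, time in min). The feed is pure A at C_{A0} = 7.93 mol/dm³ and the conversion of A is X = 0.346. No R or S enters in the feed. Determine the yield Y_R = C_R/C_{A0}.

0.124

Exit C_A = C_{A0}(1−X) = 7.93×0.654 = 5.186 mol/dm³.
Rates in a CSTR are evaluated at the outlet concentration: r_R = 0.322×5.186^1.5 = 3.803, r_S = 1.31×5.186 = 6.794.
Fraction of consumed A going to R: r_R/(r_R+r_S) = 0.3589.
C_R = 0.3589·C_{A0}·X = 0.3589×7.93×0.346 = 0.985 mol/dm³; Y_R = C_R/C_{A0} = 0.124.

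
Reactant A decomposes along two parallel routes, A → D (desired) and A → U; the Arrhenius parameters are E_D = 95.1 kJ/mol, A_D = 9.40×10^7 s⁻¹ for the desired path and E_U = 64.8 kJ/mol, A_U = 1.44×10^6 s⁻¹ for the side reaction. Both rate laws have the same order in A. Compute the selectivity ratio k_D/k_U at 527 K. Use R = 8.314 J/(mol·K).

With equal orders, S_{D/U} = k_D/k_U = (A_D/A_U)·exp[(E_U−E_D)/(RT)].
(E_U−E_D)/(RT) = (64.8−95.1)×10³/(8.314×527) = -30300/4381 = -6.915.
k_D/k_U = (9.40×10^7/1.44×10^6)·exp(-6.915) = 65.28 × 9.923×10^-4 = 0.0648.

0.0648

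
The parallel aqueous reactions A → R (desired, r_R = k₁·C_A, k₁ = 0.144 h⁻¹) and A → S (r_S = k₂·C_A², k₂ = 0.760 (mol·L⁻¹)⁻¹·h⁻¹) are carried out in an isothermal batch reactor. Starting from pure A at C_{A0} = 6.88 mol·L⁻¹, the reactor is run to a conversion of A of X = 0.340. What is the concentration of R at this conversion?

C_A = C_{A0}(1−X) = 4.541 mol·L⁻¹.
Along a PFR/batch, dC_R/dC_A = −r_R/(r_R+r_S) = −k₁/(k₁+k₂·C_A).
Integrating from C_{A0} to C_A: C_R = (0.144/0.760)·ln[(0.144+0.760·6.88)/(0.144+0.760·4.54)] = 0.1895·ln(5.373/3.595) = 0.07613 mol·L⁻¹.

0.0761 mol·L⁻¹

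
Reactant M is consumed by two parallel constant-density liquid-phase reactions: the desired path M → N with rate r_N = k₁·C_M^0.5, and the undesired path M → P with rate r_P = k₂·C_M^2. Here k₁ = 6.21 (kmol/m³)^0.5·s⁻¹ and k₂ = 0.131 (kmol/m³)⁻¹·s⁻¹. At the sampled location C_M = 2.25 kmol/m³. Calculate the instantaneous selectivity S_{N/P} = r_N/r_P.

S_{N/P} = r_N/r_P = (k₁·C_M^0.5)/(k₂·C_M^2) = (k₁/k₂)·C_M^-1.5.
= (6.21×2.250^0.5) / (0.131×2.250^2) = 9.315/0.6632 = 14.0.

14.0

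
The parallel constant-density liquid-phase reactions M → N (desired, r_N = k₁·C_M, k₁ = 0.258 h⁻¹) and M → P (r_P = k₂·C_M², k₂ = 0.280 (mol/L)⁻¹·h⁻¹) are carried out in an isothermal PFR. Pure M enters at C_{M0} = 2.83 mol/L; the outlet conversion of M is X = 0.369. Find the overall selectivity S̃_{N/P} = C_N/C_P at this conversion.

0.404

C_M = C_{M0}(1−X) = 1.786 mol/L.
Along a PFR/batch, dC_N/dC_M = −r_N/(r_N+r_P) = −k₁/(k₁+k₂·C_M).
Integrating from C_{M0} to C_M: C_N = (0.258/0.280)·ln[(0.258+0.280·2.83)/(0.258+0.280·1.79)] = 0.9214·ln(1.050/0.7580) = 0.3006 mol/L.
C_P = (C_{M0}−C_M)−C_N = 0.7437 mol/L; S̃_{N/P} = 0.3006/0.7437 = 0.404.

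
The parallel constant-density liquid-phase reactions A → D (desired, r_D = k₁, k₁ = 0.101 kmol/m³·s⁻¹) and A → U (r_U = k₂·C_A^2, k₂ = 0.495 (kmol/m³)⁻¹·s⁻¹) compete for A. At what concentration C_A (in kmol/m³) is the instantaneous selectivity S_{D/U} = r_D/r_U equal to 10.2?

0.141 kmol/m³

S_{D/U} = (k₁/k₂)·C_A^-2 ⇒ C_A = (S·k₂/k₁)^(-0.5).
= (10.2×0.495/0.101)^(-0.5) = (49.99)^(-0.5) = 0.141 kmol/m³.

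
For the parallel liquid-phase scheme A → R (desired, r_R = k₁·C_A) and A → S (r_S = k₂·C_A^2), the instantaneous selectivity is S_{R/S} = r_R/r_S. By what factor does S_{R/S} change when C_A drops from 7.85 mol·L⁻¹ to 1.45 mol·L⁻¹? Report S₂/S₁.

S_{R/S} = (k₁/k₂)·C_A⁻¹, so S₂/S₁ = (C_{A,2}/C_{A,1})⁻¹.
= 7.85/1.45 = 5.41.

5.41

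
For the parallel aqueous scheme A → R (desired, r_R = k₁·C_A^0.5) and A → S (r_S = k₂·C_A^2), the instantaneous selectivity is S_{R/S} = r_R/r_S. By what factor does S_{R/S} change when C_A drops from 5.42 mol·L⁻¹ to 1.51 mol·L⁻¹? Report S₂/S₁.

S_{R/S} = (k₁/k₂)·C_A^-1.5, so S₂/S₁ = (C_{A,2}/C_{A,1})^-1.5.
= (1.51/5.42)^(-1.5) = (0.2786)^(-1.5) = 6.80.

6.80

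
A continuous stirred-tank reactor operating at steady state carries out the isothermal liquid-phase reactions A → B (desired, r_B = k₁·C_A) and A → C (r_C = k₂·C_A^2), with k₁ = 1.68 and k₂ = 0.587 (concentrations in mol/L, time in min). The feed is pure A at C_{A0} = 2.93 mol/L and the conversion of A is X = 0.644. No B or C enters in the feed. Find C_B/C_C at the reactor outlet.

2.74

Exit C_A = C_{A0}(1−X) = 2.93×0.356 = 1.043 mol/L.
In a CSTR the entire volume is at exit conditions, so r_B = 1.68×1.043 = 1.752 and r_C = 0.587×1.043^2 = 0.6387.
Overall selectivity = C_B/C_C = r_Bτ/(r_Cτ) = r_B/r_C = 2.74.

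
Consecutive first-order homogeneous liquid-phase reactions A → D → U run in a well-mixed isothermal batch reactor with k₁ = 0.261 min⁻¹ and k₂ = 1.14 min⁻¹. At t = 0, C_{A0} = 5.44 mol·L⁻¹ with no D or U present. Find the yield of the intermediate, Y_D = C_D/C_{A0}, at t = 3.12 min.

0.123

For first-order series with pure A initially, C_D(t) = k₁C_{A0}/(k₂−k₁)·(e^(−k₁t) − e^(−k₂t)).
e^(−k₁t) = e^(−0.261×3.12) = e^(−0.8143) = 0.4429; e^(−k₂t) = e^(−3.557) = 0.02853.
C_D = 0.261×5.44/(1.14−0.261) × (0.4429−0.02853) = 1.615×0.4144 = 0.6694 mol·L⁻¹.
Y_D = C_D/C_{A0} = 0.6694/5.44 = 0.123.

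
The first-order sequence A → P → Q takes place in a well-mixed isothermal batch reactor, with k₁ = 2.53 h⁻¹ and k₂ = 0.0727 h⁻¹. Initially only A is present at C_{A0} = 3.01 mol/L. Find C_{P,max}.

2.71 mol/L

At the optimum, C_{P,max}/C_{A0} = (k₁/k₂)^[k₂/(k₂−k₁)].
= (2.53/0.0727)^(0.0727/(0.0727−2.53)) = (34.80)^(-0.02959) = 0.9003.
C_{P,max} = 0.9003×3.01 = 2.71 mol/L.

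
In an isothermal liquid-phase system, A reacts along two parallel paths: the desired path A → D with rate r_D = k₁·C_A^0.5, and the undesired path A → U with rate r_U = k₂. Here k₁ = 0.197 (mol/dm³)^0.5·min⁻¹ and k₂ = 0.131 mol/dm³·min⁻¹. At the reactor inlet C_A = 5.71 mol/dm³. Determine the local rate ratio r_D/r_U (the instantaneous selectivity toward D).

3.59

S_{D/U} = r_D/r_U = (k₁·C_A^0.5)/(k₂) = (k₁/k₂)·C_A^0.5.
= (0.197×5.710^0.5) / (0.131) = 0.4707/0.1310 = 3.59.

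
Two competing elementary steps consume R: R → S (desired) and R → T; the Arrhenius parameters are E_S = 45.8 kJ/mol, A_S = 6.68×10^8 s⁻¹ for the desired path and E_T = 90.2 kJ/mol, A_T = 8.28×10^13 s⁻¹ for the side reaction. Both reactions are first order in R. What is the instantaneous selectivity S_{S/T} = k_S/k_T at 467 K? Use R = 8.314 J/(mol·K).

k_S/k_T = (A_S/A_T)·exp[−(E_S−E_T)/(RT)] = (A_S/A_T)·exp[(E_T−E_S)/(RT)].
(E_T−E_S)/(RT) = (90.2−45.8)×10³/(8.314×467) = 44400/3883 = 11.44.
k_S/k_T = (6.68×10^8/8.28×10^13)·exp(11.44) = 8.068×10^-6 × 92552 = 0.747.
Since E_S < E_T, lowering the temperature improves selectivity toward S.

0.747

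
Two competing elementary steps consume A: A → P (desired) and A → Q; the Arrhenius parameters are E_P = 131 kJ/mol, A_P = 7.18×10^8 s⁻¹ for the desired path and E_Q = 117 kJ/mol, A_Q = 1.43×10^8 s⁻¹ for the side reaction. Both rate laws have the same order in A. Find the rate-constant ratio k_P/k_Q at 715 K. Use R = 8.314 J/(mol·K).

Since both paths have the same order in A, the concentration cancels and S_{P/Q} = k_P/k_Q = (A_P/A_Q)·exp[(E_Q−E_P)/(RT)].
(E_Q−E_P)/(RT) = (117−131)×10³/(8.314×715) = -14000/5945 = -2.355.
k_P/k_Q = (7.18×10^8/1.43×10^8)·exp(-2.355) = 5.021 × 0.09488 = 0.476.

0.476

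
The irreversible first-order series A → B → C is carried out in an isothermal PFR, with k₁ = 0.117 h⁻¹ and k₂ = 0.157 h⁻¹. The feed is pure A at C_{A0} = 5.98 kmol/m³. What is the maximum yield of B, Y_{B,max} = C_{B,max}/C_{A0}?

For a first-order series the maximum intermediate yield is C_{B,max}/C_{A0} = (k₁/k₂)^[k₂/(k₂−k₁)].
= (0.117/0.157)^(0.157/(0.157−0.117)) = (0.7452)^(3.925) = 0.3153.

0.315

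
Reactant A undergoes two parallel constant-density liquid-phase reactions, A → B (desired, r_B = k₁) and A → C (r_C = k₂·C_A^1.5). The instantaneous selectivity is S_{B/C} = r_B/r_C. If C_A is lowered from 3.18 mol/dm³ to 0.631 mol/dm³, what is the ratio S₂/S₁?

S_{B/C} = (k₁/k₂)·C_A^-1.5, so S₂/S₁ = (C_{A,2}/C_{A,1})^-1.5.
= (0.631/3.18)^(-1.5) = (0.1984)^(-1.5) = 11.3.
Selectivity toward B rises as C_A falls — low-concentration operation is favoured.

11.3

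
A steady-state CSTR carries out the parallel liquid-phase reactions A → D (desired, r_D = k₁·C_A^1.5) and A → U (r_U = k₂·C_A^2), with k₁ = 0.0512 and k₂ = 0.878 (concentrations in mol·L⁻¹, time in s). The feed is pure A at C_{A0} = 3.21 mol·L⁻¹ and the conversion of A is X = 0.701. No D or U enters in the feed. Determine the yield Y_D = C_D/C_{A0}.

0.0394

Exit C_A = C_{A0}(1−X) = 3.21×0.299 = 0.9598 mol·L⁻¹.
Rates in a CSTR are evaluated at the outlet concentration: r_D = 0.0512×0.9598^1.5 = 0.04814, r_U = 0.878×0.9598^2 = 0.8088.
Fraction of consumed A going to D: r_D/(r_D+r_U) = 0.05618.
C_D = 0.05618·C_{A0}·X = 0.05618×3.21×0.701 = 0.126 mol·L⁻¹; Y_D = C_D/C_{A0} = 0.0394.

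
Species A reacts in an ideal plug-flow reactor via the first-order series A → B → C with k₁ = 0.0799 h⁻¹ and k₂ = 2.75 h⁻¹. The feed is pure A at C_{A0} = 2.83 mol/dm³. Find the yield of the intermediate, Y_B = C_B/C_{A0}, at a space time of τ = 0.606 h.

The intermediate concentration in a first-order A→B→C sequence is C_B = k₁C_{A0}(e^(−k₁τ) − e^(−k₂τ))/(k₂−k₁).
e^(−k₁τ) = e^(−0.0799×0.606) = e^(−0.04842) = 0.9527; e^(−k₂τ) = e^(−1.666) = 0.1889.
C_B = 0.0799×2.83/(2.75−0.0799) × (0.9527−0.1889) = 0.08468×0.7638 = 0.06468 mol/dm³.
Y_B = C_B/C_{A0} = 0.06468/2.83 = 0.0229.

0.0229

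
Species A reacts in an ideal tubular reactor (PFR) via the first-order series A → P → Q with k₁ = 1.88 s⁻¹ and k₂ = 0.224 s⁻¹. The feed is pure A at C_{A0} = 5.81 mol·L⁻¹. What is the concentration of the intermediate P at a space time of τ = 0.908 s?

4.19 mol·L⁻¹

The intermediate concentration in a first-order A→B→C sequence is C_P = k₁C_{A0}(e^(−k₁τ) − e^(−k₂τ))/(k₂−k₁).
e^(−k₁τ) = e^(−1.88×0.908) = e^(−1.707) = 0.1814; e^(−k₂τ) = e^(−0.2034) = 0.8160.
C_P = 1.88×5.81/(0.224−1.88) × (0.1814−0.8160) = (-6.596)×(-0.6346) = 4.185 mol·L⁻¹.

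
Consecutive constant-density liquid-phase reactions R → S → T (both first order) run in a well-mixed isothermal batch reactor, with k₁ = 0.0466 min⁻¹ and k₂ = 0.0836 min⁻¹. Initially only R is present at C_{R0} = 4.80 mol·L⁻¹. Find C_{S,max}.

1.28 mol·L⁻¹

For a first-order series the maximum intermediate yield is C_{S,max}/C_{R0} = (k₁/k₂)^[k₂/(k₂−k₁)].
= (0.0466/0.0836)^(0.0836/(0.0836−0.0466)) = (0.5574)^(2.259) = 0.2670.
C_{S,max} = 0.2670×4.80 = 1.28 mol·L⁻¹.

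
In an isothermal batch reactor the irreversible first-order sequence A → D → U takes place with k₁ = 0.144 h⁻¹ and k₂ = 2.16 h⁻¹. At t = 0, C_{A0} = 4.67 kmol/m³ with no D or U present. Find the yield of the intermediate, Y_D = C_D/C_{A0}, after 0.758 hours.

0.0501

The intermediate concentration in a first-order A→B→C sequence is C_D = k₁C_{A0}(e^(−k₁t) − e^(−k₂t))/(k₂−k₁).
e^(−k₁t) = e^(−0.144×0.758) = e^(−0.1092) = 0.8966; e^(−k₂t) = e^(−1.637) = 0.1945.
C_D = 0.144×4.67/(2.16−0.144) × (0.8966−0.1945) = 0.3336×0.7021 = 0.2342 kmol/m³.
Y_D = C_D/C_{A0} = 0.2342/4.67 = 0.0501.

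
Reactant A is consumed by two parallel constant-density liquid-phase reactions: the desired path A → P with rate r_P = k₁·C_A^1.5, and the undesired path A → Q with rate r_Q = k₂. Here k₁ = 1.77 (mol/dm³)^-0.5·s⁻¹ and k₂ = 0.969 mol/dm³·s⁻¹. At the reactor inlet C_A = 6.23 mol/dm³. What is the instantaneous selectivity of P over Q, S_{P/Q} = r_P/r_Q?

S_{P/Q} = r_P/r_Q = (k₁·C_A^1.5)/(k₂) = (k₁/k₂)·C_A^1.5.
= (1.77×6.230^1.5) / (0.969) = 27.52/0.9690 = 28.4.

28.4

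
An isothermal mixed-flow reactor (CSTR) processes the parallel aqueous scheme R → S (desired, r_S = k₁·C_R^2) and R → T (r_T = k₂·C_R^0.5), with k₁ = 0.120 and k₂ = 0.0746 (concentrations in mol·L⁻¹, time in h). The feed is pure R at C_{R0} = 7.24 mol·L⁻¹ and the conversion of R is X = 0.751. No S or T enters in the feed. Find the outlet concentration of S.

4.33 mol·L⁻¹

Exit C_R = C_{R0}(1−X) = 7.24×0.249 = 1.803 mol·L⁻¹.
In a CSTR the entire volume is at exit conditions, so r_S = 0.120×1.803^2 = 0.3900 and r_T = 0.0746×1.803^0.5 = 0.1002.
Fraction of consumed R going to S: r_S/(r_S+r_T) = 0.7957.
C_S = 0.7957·C_{R0}·X = 0.7957×7.24×0.751 = 4.33 mol·L⁻¹.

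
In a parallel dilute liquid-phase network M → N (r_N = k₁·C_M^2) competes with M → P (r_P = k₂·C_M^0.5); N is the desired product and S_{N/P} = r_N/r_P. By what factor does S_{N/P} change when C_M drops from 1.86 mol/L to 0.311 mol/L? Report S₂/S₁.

S_{N/P} = (k₁/k₂)·C_M^1.5, so S₂/S₁ = (C_{M,2}/C_{M,1})^1.5.
= (0.311/1.86)^1.5 = (0.1672)^1.5 = 0.0684.

0.0684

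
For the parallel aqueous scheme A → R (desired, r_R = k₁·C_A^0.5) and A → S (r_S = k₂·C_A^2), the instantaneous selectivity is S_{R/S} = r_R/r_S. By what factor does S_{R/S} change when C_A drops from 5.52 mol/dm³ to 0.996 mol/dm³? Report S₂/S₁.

S_{R/S} = (k₁/k₂)·C_A^-1.5, so S₂/S₁ = (C_{A,2}/C_{A,1})^-1.5.
= (0.996/5.52)^(-1.5) = (0.1804)^(-1.5) = 13.0.
Selectivity toward R rises as C_A falls — low-concentration operation is favoured.

13.0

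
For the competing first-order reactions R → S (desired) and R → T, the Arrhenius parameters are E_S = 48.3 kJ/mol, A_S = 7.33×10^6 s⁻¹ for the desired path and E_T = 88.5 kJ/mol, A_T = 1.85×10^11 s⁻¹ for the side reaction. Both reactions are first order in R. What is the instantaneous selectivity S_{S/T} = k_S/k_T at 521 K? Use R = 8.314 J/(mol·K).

With equal orders, S_{S/T} = k_S/k_T = (A_S/A_T)·exp[(E_T−E_S)/(RT)].
(E_T−E_S)/(RT) = (88.5−48.3)×10³/(8.314×521) = 40200/4332 = 9.281.
k_S/k_T = (7.33×10^6/1.85×10^11)·exp(9.281) = 3.962×10^-5 × 10728 = 0.425.

0.425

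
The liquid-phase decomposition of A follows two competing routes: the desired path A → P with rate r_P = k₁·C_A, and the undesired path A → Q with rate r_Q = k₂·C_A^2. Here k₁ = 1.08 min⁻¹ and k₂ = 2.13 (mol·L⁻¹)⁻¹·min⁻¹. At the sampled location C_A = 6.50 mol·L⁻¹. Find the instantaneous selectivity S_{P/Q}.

S_{P/Q} = r_P/r_Q = (k₁·C_A)/(k₂·C_A^2) = (k₁/k₂)·C_A⁻¹.
= (1.08×6.500) / (2.13×6.500^2) = 7.020/89.99 = 0.0780.

0.0780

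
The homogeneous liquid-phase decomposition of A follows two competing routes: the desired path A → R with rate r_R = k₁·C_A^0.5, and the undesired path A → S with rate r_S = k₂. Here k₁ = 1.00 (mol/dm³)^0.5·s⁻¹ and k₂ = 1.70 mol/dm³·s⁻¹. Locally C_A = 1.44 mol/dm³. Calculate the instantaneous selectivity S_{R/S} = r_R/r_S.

S_{R/S} = r_R/r_S = (k₁·C_A^0.5)/(k₂) = (k₁/k₂)·C_A^0.5.
= (1.00×1.440^0.5) / (1.70) = 1.200/1.700 = 0.706.

0.706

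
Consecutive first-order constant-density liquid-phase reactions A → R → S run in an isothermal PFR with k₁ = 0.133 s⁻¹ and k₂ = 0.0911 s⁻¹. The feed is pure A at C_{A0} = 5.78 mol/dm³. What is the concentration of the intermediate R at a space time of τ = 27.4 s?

1.03 mol/dm³

The intermediate concentration in a first-order A→B→C sequence is C_R = k₁C_{A0}(e^(−k₁τ) − e^(−k₂τ))/(k₂−k₁).
e^(−k₁τ) = e^(−0.133×27.4) = e^(−3.644) = 0.02614; e^(−k₂τ) = e^(−2.496) = 0.08240.
C_R = 0.133×5.78/(0.0911−0.133) × (0.02614−0.08240) = (-18.35)×(-0.05626) = 1.032 mol/dm³.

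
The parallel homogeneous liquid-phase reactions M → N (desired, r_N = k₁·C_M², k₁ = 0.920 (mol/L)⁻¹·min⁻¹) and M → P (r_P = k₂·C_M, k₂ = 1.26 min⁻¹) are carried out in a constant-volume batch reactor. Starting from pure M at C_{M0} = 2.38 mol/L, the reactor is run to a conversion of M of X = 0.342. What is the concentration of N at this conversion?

0.479 mol/L

C_M = C_{M0}(1−X) = 1.566 mol/L.
Along a PFR/batch, dC_P/dC_M = −r_P/(r_N+r_P) = −k₂/(k₂+k₁·C_M).
Integrating from C_{M0} to C_M: C_P = (1.26/0.920)·ln[(1.26+0.920·2.38)/(1.26+0.920·1.57)] = 1.370·ln(3.450/2.701) = 0.3352 mol/L.
Then C_N = (C_{M0}−C_M) − C_P = 0.8140 − 0.3352 = 0.4788 mol/L.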